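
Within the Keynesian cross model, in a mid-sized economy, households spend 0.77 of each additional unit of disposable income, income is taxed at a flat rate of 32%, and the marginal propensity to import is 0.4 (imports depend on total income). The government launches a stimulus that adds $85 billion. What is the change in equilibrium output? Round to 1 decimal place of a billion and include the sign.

+$97.0 billion

Government-spending multiplier = 1/(1 − c(1−t) + m) = 1/(1 − 0.77×0.68 + 0.4) = 1/0.8764 ≈ 1.141.
ΔY = k × ΔG = (+$85 billion) / 0.8764 ≈ +$97 billion.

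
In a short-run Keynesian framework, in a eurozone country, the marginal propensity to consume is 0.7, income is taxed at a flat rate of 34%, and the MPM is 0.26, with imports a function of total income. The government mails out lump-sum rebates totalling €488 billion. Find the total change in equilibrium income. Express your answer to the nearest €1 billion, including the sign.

A lump-sum tax change of −€488 billion shifts disposable income by +€488 billion; first-round consumption changes by −c × ΔT = −0.7 × (−€488 billion) = +€341.6 billion.
Expenditure multiplier = 1/(1 − c(1−t) + m) = 1/(1 − 0.7×0.66 + 0.26) = 1/0.798 ≈ 1.253.
The tax multiplier is −c × k ≈ −0.877, so ΔY = k × (−c·ΔT) = (+€341.6 billion) / 0.798 ≈ +€428 billion.

+€428 billion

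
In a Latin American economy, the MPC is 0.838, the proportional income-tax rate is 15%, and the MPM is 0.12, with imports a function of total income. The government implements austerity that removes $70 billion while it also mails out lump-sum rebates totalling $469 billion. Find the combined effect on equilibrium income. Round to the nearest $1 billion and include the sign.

+$792 billion

Expenditure multiplier = 1/(1 − c(1−t) + m) = 1/(1 − 0.838×0.85 + 0.12) = 1/0.4077 ≈ 2.453.
ΔG contributes k·ΔG = (−$70 billion) / 0.4077 ≈ −$171.7 billion.
ΔT of −$469 billion changes first-round spending by −c·ΔT = +$393.022 billion, contributing k·(−c·ΔT) = (+$393.022 billion) / 0.4077 ≈ +$964 billion.
Net ΔY = k(ΔG − c·ΔT) = (+$323.022 billion) / 0.4077 ≈ +$792 billion.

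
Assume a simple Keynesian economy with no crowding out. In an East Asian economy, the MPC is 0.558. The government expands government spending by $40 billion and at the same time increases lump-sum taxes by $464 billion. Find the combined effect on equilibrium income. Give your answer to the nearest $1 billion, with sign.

−$495 billion

Expenditure multiplier = 1/(1 − MPC) = 1/(1 − 0.558) = 1/0.442 ≈ 2.262.
ΔG contributes k·ΔG = (+$40 billion) / 0.442 ≈ +$90.5 billion.
ΔT of +$464 billion changes first-round spending by −c·ΔT = −$258.912 billion, contributing k·(−c·ΔT) = (−$258.912 billion) / 0.442 ≈ −$585.8 billion.
Net ΔY = k(ΔG − c·ΔT) = (−$218.912 billion) / 0.442 ≈ −$495 billion.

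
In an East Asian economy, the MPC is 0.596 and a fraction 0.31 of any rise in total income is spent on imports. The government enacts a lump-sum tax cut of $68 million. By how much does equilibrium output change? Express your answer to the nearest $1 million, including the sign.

A lump-sum tax change of −$68 million shifts disposable income by +$68 million; first-round consumption changes by −c × ΔT = −0.596 × (−$68 million) = +$40.528 million.
Expenditure multiplier = 1/(1 − c + m) = 1/(1 − 0.596 + 0.31) = 1/0.714 ≈ 1.401.
The tax multiplier is −c × k ≈ −0.835, so ΔY = k × (−c·ΔT) = (+$40.528 million) / 0.714 ≈ +$57 million.

+$57 million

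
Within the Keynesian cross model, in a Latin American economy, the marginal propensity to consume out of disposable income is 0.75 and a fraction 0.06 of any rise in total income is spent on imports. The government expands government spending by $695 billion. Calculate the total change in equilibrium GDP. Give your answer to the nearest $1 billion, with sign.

Government-spending multiplier = 1/(1 − c + m) = 1/(1 − 0.75 + 0.06) = 1/0.31 ≈ 3.226.
ΔY = k × ΔG = (+$695 billion) / 0.31 ≈ +$2,242 billion.

+$2,242 billion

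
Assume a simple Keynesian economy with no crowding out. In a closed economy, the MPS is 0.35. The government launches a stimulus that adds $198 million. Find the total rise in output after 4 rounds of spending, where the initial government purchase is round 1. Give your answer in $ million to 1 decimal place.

$464.7 million

MPC = 1 − MPS = 1 − 0.35 = 0.65.
Round 1 adds ΔG = $198 million; each later round is MPC = 0.65 times the previous.
After 4 rounds: 198 + 128.7 + 83.655 + 54.37575 = ΔG·(1 − c^4)/(1 − c) = 198 × (1 − 0.17850625)/0.35 ≈ $464.7 million.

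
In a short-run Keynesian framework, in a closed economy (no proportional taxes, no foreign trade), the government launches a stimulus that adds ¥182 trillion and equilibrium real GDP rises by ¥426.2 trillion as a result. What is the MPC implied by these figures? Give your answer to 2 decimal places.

0.57

Implied spending multiplier k = ΔY/ΔG = 426.2/182 ≈ 2.3418.
Since k = 1/(1 − MPC), MPC = 1 − 1/k = 1 − ΔG/ΔY = 1 − 182/426.2 ≈ 0.57.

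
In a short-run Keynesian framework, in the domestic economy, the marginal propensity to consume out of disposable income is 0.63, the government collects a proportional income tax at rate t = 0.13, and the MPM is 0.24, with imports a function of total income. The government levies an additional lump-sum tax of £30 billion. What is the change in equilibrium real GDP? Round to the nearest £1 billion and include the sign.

−£27 billion

A lump-sum tax change of +£30 billion shifts disposable income by −£30 billion; first-round consumption changes by −c × ΔT = −0.63 × (+£30 billion) = −£18.9 billion.
Expenditure multiplier = 1/(1 − c(1−t) + m) = 1/(1 − 0.63×0.87 + 0.24) = 1/0.6919 ≈ 1.445.
The tax multiplier is −c × k ≈ −0.911, so ΔY = k × (−c·ΔT) = (−£18.9 billion) / 0.6919 ≈ −£27 billion.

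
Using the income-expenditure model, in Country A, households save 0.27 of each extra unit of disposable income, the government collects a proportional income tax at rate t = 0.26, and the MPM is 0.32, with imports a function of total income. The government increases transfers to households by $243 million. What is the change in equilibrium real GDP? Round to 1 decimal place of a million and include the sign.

MPC = 1 − MPS = 1 − 0.27 = 0.73.
The transfer change shifts disposable income by +$243 million, so first-round consumption changes by c·ΔTR = 0.73 × (+$243 million) = +$177.39 million.
Expenditure multiplier = 1/(1 − c(1−t) + m) = 1/(1 − 0.73×0.74 + 0.32) = 1/0.7798 ≈ 1.282.
The transfer multiplier is c × k ≈ 0.936, so ΔY = k × (c·ΔTR) = (+$177.39 million) / 0.7798 ≈ +$227.5 million.

+$227.5 million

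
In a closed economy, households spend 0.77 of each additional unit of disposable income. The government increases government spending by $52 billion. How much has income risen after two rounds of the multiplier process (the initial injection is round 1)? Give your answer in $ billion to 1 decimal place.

$92.0 billion

Round 1 adds ΔG = $52 billion; each later round is MPC = 0.77 times the previous.
After 2 rounds: 52 + 40.04 = ΔG·(1 − c^2)/(1 − c) = 52 × (1 − 0.5929)/0.23 ≈ $92 billion.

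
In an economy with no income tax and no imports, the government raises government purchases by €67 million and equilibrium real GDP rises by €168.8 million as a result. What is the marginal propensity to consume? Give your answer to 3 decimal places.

0.603

Implied spending multiplier k = ΔY/ΔG = 168.8/67 ≈ 2.5194.
Since k = 1/(1 − MPC), MPC = 1 − 1/k = 1 − ΔG/ΔY = 1 − 67/168.8 ≈ 0.603.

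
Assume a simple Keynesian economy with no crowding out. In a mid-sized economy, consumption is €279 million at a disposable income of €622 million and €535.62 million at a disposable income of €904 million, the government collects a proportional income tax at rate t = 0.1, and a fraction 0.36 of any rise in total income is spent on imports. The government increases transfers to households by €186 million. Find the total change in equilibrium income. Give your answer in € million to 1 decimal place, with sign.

MPC = ΔC/ΔYd = (535.62 − 279)/(904 − 622) = 256.62/282 = 0.91.
The transfer change shifts disposable income by +€186 million, so first-round consumption changes by c·ΔTR = 0.91 × (+€186 million) = +€169.26 million.
Expenditure multiplier = 1/(1 − c(1−t) + m) = 1/(1 − 0.91×0.9 + 0.36) = 1/0.541 ≈ 1.848.
The transfer multiplier is c × k ≈ 1.682, so ΔY = k × (c·ΔTR) = (+€169.26 million) / 0.541 ≈ +€312.9 million.

+€312.9 million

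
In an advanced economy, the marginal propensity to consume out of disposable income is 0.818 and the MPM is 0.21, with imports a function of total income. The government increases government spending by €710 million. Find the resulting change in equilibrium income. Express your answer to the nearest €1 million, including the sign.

+€1,811 million

Expenditure multiplier = 1/(1 − c + m) = 1/(1 − 0.818 + 0.21) = 1/0.392 ≈ 2.551.
ΔY = k × ΔG = (+€710 million) / 0.392 ≈ +€1,811 million.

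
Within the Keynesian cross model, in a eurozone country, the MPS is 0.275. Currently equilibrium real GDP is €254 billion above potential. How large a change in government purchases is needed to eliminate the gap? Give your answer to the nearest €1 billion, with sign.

−€70 billion

MPC = 1 − MPS = 1 − 0.275 = 0.725.
Spending multiplier = 1/(1 − MPC) = 1/(1 − 0.725) = 1/0.275 ≈ 3.636.
Need ΔY = −€254 billion, so ΔG = ΔY/k = (−€254 billion) × 0.275 ≈ −€70 billion.
The government should cut government purchases by €70 billion.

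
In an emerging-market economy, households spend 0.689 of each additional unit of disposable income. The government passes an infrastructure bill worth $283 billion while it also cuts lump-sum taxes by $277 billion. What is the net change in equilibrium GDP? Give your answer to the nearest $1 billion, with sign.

Expenditure multiplier = 1/(1 − MPC) = 1/(1 − 0.689) = 1/0.311 ≈ 3.215.
ΔG contributes k·ΔG = (+$283 billion) / 0.311 ≈ +$910 billion.
ΔT of −$277 billion changes first-round spending by −c·ΔT = +$190.853 billion, contributing k·(−c·ΔT) = (+$190.853 billion) / 0.311 ≈ +$613.7 billion.
Net ΔY = k(ΔG − c·ΔT) = (+$473.853 billion) / 0.311 ≈ +$1,524 billion.

+$1,524 billion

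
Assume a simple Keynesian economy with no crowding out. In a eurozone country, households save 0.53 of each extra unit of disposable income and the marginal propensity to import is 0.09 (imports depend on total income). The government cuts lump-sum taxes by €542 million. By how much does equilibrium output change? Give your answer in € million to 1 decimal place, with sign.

MPC = 1 − MPS = 1 − 0.53 = 0.47.
A lump-sum tax change of −€542 million shifts disposable income by +€542 million; first-round consumption changes by −c × ΔT = −0.47 × (−€542 million) = +€254.74 million.
Expenditure multiplier = 1/(1 − c + m) = 1/(1 − 0.47 + 0.09) = 1/0.62 ≈ 1.613.
The tax multiplier is −c × k ≈ −0.758, so ΔY = k × (−c·ΔT) = (+€254.74 million) / 0.62 ≈ +€410.9 million.

+€410.9 million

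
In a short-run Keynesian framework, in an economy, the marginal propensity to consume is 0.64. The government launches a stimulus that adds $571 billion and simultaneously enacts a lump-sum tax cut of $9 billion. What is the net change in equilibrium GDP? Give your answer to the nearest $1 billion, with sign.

+$1,602 billion

Expenditure multiplier = 1/(1 − MPC) = 1/(1 − 0.64) = 1/0.36 ≈ 2.778.
ΔG contributes k·ΔG = (+$571 billion) / 0.36 ≈ +$1,586.1 billion.
ΔT of −$9 billion changes first-round spending by −c·ΔT = +$5.76 billion, contributing k·(−c·ΔT) = (+$5.76 billion) / 0.36 = +$16 billion.
Net ΔY = k(ΔG − c·ΔT) = (+$576.76 billion) / 0.36 ≈ +$1,602 billion.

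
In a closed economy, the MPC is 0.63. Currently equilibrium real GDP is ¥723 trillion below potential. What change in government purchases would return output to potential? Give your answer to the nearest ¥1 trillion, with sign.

Spending multiplier = 1/(1 − MPC) = 1/(1 − 0.63) = 1/0.37 ≈ 2.703.
Need ΔY = +¥723 trillion, so ΔG = ΔY/k = (+¥723 trillion) × 0.37 ≈ +¥268 trillion.
The government should increase government purchases by ¥268 trillion.

+¥268 trillion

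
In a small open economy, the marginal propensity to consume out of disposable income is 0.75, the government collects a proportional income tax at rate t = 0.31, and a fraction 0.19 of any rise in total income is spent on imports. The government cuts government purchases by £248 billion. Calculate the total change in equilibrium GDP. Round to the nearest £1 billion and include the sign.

Spending multiplier = 1/(1 − c(1−t) + m) = 1/(1 − 0.75×0.69 + 0.19) = 1/0.6725 ≈ 1.487.
ΔY = k × ΔG = (−£248 billion) / 0.6725 ≈ −£369 billion.

−£369 billion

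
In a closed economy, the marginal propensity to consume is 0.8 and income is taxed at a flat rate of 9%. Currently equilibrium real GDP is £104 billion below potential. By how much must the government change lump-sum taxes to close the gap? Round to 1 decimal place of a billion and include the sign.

Spending multiplier = 1/(1 − c(1−t)) = 1/(1 − 0.8×0.91) = 1/0.272 ≈ 3.676.
Tax multiplier = −c·k = −0.8/0.272 ≈ −2.941. Need ΔY = +£104 billion, so ΔT = ΔY/(−c·k) = −(+£104 billion) × 0.272 / 0.8 ≈ −£35.4 billion.
The government should cut lump-sum taxes by £35.4 billion.

−£35.4 billion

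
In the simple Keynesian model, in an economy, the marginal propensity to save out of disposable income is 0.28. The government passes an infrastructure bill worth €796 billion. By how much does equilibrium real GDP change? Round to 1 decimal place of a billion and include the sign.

MPC = 1 − MPS = 1 − 0.28 = 0.72.
Government-spending multiplier = 1/(1 − MPC) = 1/(1 − 0.72) = 1/0.28 ≈ 3.571.
ΔY = k × ΔG = (+€796 billion) / 0.28 ≈ +€2,842.9 billion.

+€2,842.9 billion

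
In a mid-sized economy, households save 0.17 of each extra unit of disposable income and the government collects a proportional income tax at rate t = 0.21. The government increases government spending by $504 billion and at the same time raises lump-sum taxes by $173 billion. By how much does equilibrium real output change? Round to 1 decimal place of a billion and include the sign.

MPC = 1 − MPS = 1 − 0.17 = 0.83.
Expenditure multiplier = 1/(1 − c(1−t)) = 1/(1 − 0.83×0.79) = 1/0.3443 ≈ 2.904.
ΔG contributes k·ΔG = (+$504 billion) / 0.3443 ≈ +$1,463.8 billion.
ΔT of +$173 billion changes first-round spending by −c·ΔT = −$143.59 billion, contributing k·(−c·ΔT) = (−$143.59 billion) / 0.3443 ≈ −$417 billion.
Net ΔY = k(ΔG − c·ΔT) = (+$360.41 billion) / 0.3443 ≈ +$1,046.8 billion.

+$1,046.8 billion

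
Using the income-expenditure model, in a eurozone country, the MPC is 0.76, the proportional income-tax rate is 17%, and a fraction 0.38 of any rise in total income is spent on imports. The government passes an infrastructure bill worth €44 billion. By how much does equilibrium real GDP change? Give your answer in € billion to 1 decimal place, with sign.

+€58.7 billion

Spending multiplier = 1/(1 − c(1−t) + m) = 1/(1 − 0.76×0.83 + 0.38) = 1/0.7492 ≈ 1.335.
ΔY = k × ΔG = (+€44 billion) / 0.7492 ≈ +€58.7 billion.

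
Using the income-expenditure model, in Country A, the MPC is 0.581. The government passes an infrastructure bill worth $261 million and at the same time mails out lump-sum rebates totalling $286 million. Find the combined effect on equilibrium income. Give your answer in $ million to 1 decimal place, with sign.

+$1,019.5 million

Expenditure multiplier = 1/(1 − MPC) = 1/(1 − 0.581) = 1/0.419 ≈ 2.387.
ΔG contributes k·ΔG = (+$261 million) / 0.419 ≈ +$622.9 million.
ΔT of −$286 million changes first-round spending by −c·ΔT = +$166.166 million, contributing k·(−c·ΔT) = (+$166.166 million) / 0.419 ≈ +$396.6 million.
Net ΔY = k(ΔG − c·ΔT) = (+$427.166 million) / 0.419 ≈ +$1,019.5 million.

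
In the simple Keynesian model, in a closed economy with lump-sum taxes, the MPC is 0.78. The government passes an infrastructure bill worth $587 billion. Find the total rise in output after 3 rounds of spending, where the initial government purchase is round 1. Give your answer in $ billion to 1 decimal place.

$1,402.0 billion

Round 1 adds ΔG = $587 billion; each later round is MPC = 0.78 times the previous.
After 3 rounds: 587 + 457.86 + 357.1308 = ΔG·(1 − c^3)/(1 − c) = 587 × (1 − 0.474552)/0.22 ≈ $1,402 billion.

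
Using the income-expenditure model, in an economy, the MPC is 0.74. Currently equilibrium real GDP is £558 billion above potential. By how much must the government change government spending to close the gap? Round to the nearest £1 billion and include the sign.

−£145 billion

Spending multiplier = 1/(1 − MPC) = 1/(1 − 0.74) = 1/0.26 ≈ 3.846.
Need ΔY = −£558 billion, so ΔG = ΔY/k = (−£558 billion) × 0.26 ≈ −£145 billion.
The government should cut government spending by £145 billion.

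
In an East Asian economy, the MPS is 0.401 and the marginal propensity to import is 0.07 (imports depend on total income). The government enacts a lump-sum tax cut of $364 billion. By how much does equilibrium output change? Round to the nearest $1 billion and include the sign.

MPC = 1 − MPS = 1 − 0.401 = 0.599.
A lump-sum tax change of −$364 billion shifts disposable income by +$364 billion; first-round consumption changes by −c × ΔT = −0.599 × (−$364 billion) = +$218.036 billion.
Expenditure multiplier = 1/(1 − c + m) = 1/(1 − 0.599 + 0.07) = 1/0.471 ≈ 2.123.
The tax multiplier is −c × k ≈ −1.272, so ΔY = k × (−c·ΔT) = (+$218.036 billion) / 0.471 ≈ +$463 billion.

+$463 billion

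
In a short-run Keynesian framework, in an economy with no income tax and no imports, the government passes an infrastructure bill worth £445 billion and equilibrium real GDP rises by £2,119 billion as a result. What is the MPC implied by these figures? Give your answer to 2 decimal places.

0.79

Implied spending multiplier k = ΔY/ΔG = 2,119/445 ≈ 4.7618.
Since k = 1/(1 − MPC), MPC = 1 − 1/k = 1 − ΔG/ΔY = 1 − 445/2,119 ≈ 0.79.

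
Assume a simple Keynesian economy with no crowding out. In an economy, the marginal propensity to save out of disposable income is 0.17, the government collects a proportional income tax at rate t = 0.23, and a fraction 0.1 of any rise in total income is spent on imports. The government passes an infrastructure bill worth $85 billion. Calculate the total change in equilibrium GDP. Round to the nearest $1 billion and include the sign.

MPC = 1 − MPS = 1 − 0.17 = 0.83.
Spending multiplier = 1/(1 − c(1−t) + m) = 1/(1 − 0.83×0.77 + 0.1) = 1/0.4609 ≈ 2.17.
ΔY = k × ΔG = (+$85 billion) / 0.4609 ≈ +$184 billion.

+$184 billion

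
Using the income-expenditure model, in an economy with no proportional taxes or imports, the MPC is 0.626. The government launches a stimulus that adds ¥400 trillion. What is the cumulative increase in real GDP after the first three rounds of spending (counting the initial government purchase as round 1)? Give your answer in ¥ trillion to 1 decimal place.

Round 1 adds ΔG = ¥400 trillion; each later round is MPC = 0.626 times the previous.
After 3 rounds: 400 + 250.4 + 156.7504 = ΔG·(1 − c^3)/(1 − c) = 400 × (1 − 0.245314376)/0.374 ≈ ¥807.2 trillion.

¥807.2 trillion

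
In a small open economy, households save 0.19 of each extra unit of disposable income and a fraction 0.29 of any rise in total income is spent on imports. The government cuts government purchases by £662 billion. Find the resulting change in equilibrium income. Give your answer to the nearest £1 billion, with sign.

MPC = 1 − MPS = 1 − 0.19 = 0.81.
Expenditure multiplier = 1/(1 − c + m) = 1/(1 − 0.81 + 0.29) = 1/0.48 ≈ 2.083.
ΔY = k × ΔG = (−£662 billion) / 0.48 ≈ −£1,379 billion.

−£1,379 billion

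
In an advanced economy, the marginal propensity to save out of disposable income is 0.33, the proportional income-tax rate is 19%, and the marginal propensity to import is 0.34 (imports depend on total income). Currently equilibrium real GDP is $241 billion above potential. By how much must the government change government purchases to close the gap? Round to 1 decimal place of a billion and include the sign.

−$192.1 billion

MPC = 1 − MPS = 1 − 0.33 = 0.67.
Spending multiplier = 1/(1 − c(1−t) + m) = 1/(1 − 0.67×0.81 + 0.34) = 1/0.7973 ≈ 1.254.
Need ΔY = −$241 billion, so ΔG = ΔY/k = (−$241 billion) × 0.7973 ≈ −$192.1 billion.
The government should cut government purchases by $192.1 billion.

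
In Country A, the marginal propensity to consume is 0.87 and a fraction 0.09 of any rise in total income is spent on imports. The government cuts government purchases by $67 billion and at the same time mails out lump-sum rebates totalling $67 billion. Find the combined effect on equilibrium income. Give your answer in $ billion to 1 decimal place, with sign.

−$39.6 billion

Expenditure multiplier = 1/(1 − c + m) = 1/(1 − 0.87 + 0.09) = 1/0.22 ≈ 4.545.
ΔG contributes k·ΔG = (−$67 billion) / 0.22 ≈ −$304.5 billion.
ΔT of −$67 billion changes first-round spending by −c·ΔT = +$58.29 billion, contributing k·(−c·ΔT) = (+$58.29 billion) / 0.22 ≈ +$265 billion.
Net ΔY = k(ΔG − c·ΔT) = (−$8.71 billion) / 0.22 ≈ −$39.6 billion.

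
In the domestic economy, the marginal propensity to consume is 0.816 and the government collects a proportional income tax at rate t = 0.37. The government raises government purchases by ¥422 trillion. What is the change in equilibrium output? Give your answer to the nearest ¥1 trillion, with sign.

Expenditure multiplier = 1/(1 − c(1−t)) = 1/(1 − 0.816×0.63) = 1/0.48592 ≈ 2.058.
ΔY = k × ΔG = (+¥422 trillion) / 0.48592 ≈ +¥868 trillion.

+¥868 trillion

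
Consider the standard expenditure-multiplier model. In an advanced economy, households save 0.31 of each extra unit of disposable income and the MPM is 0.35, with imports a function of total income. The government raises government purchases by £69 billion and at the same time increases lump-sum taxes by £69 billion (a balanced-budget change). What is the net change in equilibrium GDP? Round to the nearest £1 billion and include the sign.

MPC = 1 − MPS = 1 − 0.31 = 0.69.
Expenditure multiplier = 1/(1 − c + m) = 1/(1 − 0.69 + 0.35) = 1/0.66 ≈ 1.515.
ΔG contributes k·ΔG = (+£69 billion) / 0.66 ≈ +£104.5 billion.
ΔT of +£69 billion changes first-round spending by −c·ΔT = −£47.61 billion, contributing k·(−c·ΔT) = (−£47.61 billion) / 0.66 ≈ −£72.1 billion.
Net ΔY = k(ΔG − c·ΔT) = (+£21.39 billion) / 0.66 ≈ +£32 billion.

+£32 billion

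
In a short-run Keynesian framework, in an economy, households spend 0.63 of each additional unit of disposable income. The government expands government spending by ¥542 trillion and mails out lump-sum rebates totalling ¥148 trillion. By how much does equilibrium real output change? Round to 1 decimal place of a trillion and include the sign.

Expenditure multiplier = 1/(1 − MPC) = 1/(1 − 0.63) = 1/0.37 ≈ 2.703.
ΔG contributes k·ΔG = (+¥542 trillion) / 0.37 ≈ +¥1,464.9 trillion.
ΔT of −¥148 trillion changes first-round spending by −c·ΔT = +¥93.24 trillion, contributing k·(−c·ΔT) = (+¥93.24 trillion) / 0.37 = +¥252 trillion.
Net ΔY = k(ΔG − c·ΔT) = (+¥635.24 trillion) / 0.37 ≈ +¥1,716.9 trillion.

+¥1,716.9 trillion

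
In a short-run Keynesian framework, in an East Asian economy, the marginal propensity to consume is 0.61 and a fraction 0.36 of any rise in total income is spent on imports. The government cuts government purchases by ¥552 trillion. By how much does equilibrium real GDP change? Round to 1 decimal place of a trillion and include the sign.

−¥736.0 trillion

Government-spending multiplier = 1/(1 − c + m) = 1/(1 − 0.61 + 0.36) = 1/0.75 ≈ 1.333.
ΔY = k × ΔG = (−¥552 trillion) / 0.75 = −¥736 trillion.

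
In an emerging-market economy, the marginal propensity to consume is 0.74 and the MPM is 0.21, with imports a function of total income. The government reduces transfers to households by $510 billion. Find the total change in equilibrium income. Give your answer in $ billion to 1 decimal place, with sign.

−$803.0 billion

The transfer change shifts disposable income by −$510 billion, so first-round consumption changes by c·ΔTR = 0.74 × (−$510 billion) = −$377.4 billion.
Expenditure multiplier = 1/(1 − c + m) = 1/(1 − 0.74 + 0.21) = 1/0.47 ≈ 2.128.
The transfer multiplier is c × k ≈ 1.574, so ΔY = k × (c·ΔTR) = (−$377.4 billion) / 0.47 ≈ −$803 billion.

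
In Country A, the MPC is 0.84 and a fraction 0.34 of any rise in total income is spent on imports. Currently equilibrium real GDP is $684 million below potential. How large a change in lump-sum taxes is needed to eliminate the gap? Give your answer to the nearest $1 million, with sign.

Spending multiplier = 1/(1 − c + m) = 1/(1 − 0.84 + 0.34) = 1/0.5 = 2.
Tax multiplier = −c·k = −0.84/0.5 = −1.68. Need ΔY = +$684 million, so ΔT = ΔY/(−c·k) = −(+$684 million) × 0.5 / 0.84 ≈ −$407 million.
The government should cut lump-sum taxes by $407 million.

−$407 million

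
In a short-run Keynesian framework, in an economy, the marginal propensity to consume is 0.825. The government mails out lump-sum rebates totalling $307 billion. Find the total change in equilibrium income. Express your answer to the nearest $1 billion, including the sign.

+$1,447 billion

A lump-sum tax change of −$307 billion shifts disposable income by +$307 billion; first-round consumption changes by −c × ΔT = −0.825 × (−$307 billion) = +$253.275 billion.
Expenditure multiplier = 1/(1 − MPC) = 1/(1 − 0.825) = 1/0.175 ≈ 5.714.
The tax multiplier is −c × k ≈ −4.714, so ΔY = k × (−c·ΔT) = (+$253.275 billion) / 0.175 ≈ +$1,447 billion.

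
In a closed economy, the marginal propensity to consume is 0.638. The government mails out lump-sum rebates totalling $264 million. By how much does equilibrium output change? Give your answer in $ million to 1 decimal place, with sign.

A lump-sum tax change of −$264 million shifts disposable income by +$264 million; first-round consumption changes by −c × ΔT = −0.638 × (−$264 million) = +$168.432 million.
Expenditure multiplier = 1/(1 − MPC) = 1/(1 − 0.638) = 1/0.362 ≈ 2.762.
The tax multiplier is −c × k ≈ −1.762, so ΔY = k × (−c·ΔT) = (+$168.432 million) / 0.362 ≈ +$465.3 million.

+$465.3 million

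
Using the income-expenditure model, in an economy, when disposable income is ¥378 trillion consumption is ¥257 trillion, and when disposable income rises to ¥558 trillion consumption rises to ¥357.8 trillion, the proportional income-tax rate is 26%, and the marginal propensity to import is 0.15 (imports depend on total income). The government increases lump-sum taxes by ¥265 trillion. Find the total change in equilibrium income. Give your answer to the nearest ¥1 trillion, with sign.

−¥202 trillion

MPC = ΔC/ΔYd = (357.8 − 257)/(558 − 378) = 100.8/180 = 0.56.
A lump-sum tax change of +¥265 trillion shifts disposable income by −¥265 trillion; first-round consumption changes by −c × ΔT = −0.56 × (+¥265 trillion) = −¥148.4 trillion.
Expenditure multiplier = 1/(1 − c(1−t) + m) = 1/(1 − 0.56×0.74 + 0.15) = 1/0.7356 ≈ 1.359.
The tax multiplier is −c × k ≈ −0.761, so ΔY = k × (−c·ΔT) = (−¥148.4 trillion) / 0.7356 ≈ −¥202 trillion.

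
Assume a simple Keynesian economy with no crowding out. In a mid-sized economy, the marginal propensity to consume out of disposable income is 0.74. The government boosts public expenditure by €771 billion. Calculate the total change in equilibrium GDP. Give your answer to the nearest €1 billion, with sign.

+€2,965 billion

Government-spending multiplier = 1/(1 − MPC) = 1/(1 − 0.74) = 1/0.26 ≈ 3.846.
ΔY = k × ΔG = (+€771 billion) / 0.26 ≈ +€2,965 billion.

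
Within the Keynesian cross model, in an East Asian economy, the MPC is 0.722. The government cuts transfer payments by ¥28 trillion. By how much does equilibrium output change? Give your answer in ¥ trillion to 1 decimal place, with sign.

The transfer change shifts disposable income by −¥28 trillion, so first-round consumption changes by c·ΔTR = 0.722 × (−¥28 trillion) = −¥20.216 trillion.
Expenditure multiplier = 1/(1 − MPC) = 1/(1 − 0.722) = 1/0.278 ≈ 3.597.
The transfer multiplier is c × k ≈ 2.597, so ΔY = k × (c·ΔTR) = (−¥20.216 trillion) / 0.278 ≈ −¥72.7 trillion.

−¥72.7 trillion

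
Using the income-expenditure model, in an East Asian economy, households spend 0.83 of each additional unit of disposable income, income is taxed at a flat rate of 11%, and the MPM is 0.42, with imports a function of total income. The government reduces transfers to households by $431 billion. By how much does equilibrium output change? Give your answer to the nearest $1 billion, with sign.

−$525 billion

The transfer change shifts disposable income by −$431 billion, so first-round consumption changes by c·ΔTR = 0.83 × (−$431 billion) = −$357.73 billion.
Expenditure multiplier = 1/(1 − c(1−t) + m) = 1/(1 − 0.83×0.89 + 0.42) = 1/0.6813 ≈ 1.468.
The transfer multiplier is c × k ≈ 1.218, so ΔY = k × (c·ΔTR) = (−$357.73 billion) / 0.6813 ≈ −$525 billion.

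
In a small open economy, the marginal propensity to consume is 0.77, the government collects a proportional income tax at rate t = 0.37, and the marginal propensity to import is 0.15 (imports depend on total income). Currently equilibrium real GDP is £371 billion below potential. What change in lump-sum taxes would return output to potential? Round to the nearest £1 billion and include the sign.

−£320 billion

Spending multiplier = 1/(1 − c(1−t) + m) = 1/(1 − 0.77×0.63 + 0.15) = 1/0.6649 ≈ 1.504.
Tax multiplier = −c·k = −0.77/0.6649 ≈ −1.158. Need ΔY = +£371 billion, so ΔT = ΔY/(−c·k) = −(+£371 billion) × 0.6649 / 0.77 ≈ −£320 billion.
The government should cut lump-sum taxes by £320 billion.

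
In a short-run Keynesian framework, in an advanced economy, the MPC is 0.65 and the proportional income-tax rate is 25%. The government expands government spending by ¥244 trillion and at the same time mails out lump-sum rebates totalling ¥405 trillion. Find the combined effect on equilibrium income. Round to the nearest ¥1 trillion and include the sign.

+¥990 trillion

Expenditure multiplier = 1/(1 − c(1−t)) = 1/(1 − 0.65×0.75) = 1/0.5125 ≈ 1.951.
ΔG contributes k·ΔG = (+¥244 trillion) / 0.5125 ≈ +¥476.1 trillion.
ΔT of −¥405 trillion changes first-round spending by −c·ΔT = +¥263.25 trillion, contributing k·(−c·ΔT) = (+¥263.25 trillion) / 0.5125 ≈ +¥513.7 trillion.
Net ΔY = k(ΔG − c·ΔT) = (+¥507.25 trillion) / 0.5125 ≈ +¥990 trillion.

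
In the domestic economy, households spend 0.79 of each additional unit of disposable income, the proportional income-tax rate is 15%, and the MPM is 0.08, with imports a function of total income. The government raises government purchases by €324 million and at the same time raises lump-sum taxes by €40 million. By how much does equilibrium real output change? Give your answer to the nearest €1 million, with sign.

+€716 million

Expenditure multiplier = 1/(1 − c(1−t) + m) = 1/(1 − 0.79×0.85 + 0.08) = 1/0.4085 ≈ 2.448.
ΔG contributes k·ΔG = (+€324 million) / 0.4085 ≈ +€793.1 million.
ΔT of +€40 million changes first-round spending by −c·ΔT = −€31.6 million, contributing k·(−c·ΔT) = (−€31.6 million) / 0.4085 ≈ −€77.4 million.
Net ΔY = k(ΔG − c·ΔT) = (+€292.4 million) / 0.4085 ≈ +€716 million.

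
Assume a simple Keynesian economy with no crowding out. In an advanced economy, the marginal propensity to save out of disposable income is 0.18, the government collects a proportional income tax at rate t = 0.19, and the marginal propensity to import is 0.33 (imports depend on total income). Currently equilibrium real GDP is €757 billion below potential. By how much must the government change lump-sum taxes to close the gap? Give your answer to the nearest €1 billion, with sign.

MPC = 1 − MPS = 1 − 0.18 = 0.82.
Spending multiplier = 1/(1 − c(1−t) + m) = 1/(1 − 0.82×0.81 + 0.33) = 1/0.6658 ≈ 1.502.
Tax multiplier = −c·k = −0.82/0.6658 ≈ −1.232. Need ΔY = +€757 billion, so ΔT = ΔY/(−c·k) = −(+€757 billion) × 0.6658 / 0.82 ≈ −€615 billion.
The government should cut lump-sum taxes by €615 billion.

−€615 billion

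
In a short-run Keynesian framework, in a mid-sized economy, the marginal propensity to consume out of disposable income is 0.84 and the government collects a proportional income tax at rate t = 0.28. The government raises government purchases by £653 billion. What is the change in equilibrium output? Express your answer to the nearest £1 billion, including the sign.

Spending multiplier = 1/(1 − c(1−t)) = 1/(1 − 0.84×0.72) = 1/0.3952 ≈ 2.53.
ΔY = k × ΔG = (+£653 billion) / 0.3952 ≈ +£1,652 billion.

+£1,652 billion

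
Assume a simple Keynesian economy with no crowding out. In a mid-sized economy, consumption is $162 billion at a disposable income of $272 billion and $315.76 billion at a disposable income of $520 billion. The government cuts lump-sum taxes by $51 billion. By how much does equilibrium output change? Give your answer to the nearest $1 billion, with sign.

MPC = ΔC/ΔYd = (315.76 − 162)/(520 − 272) = 153.76/248 = 0.62.
A lump-sum tax change of −$51 billion shifts disposable income by +$51 billion; first-round consumption changes by −c × ΔT = −0.62 × (−$51 billion) = +$31.62 billion.
Expenditure multiplier = 1/(1 − MPC) = 1/(1 − 0.62) = 1/0.38 ≈ 2.632.
The tax multiplier is −c × k ≈ −1.632, so ΔY = k × (−c·ΔT) = (+$31.62 billion) / 0.38 ≈ +$83 billion.

+$83 billion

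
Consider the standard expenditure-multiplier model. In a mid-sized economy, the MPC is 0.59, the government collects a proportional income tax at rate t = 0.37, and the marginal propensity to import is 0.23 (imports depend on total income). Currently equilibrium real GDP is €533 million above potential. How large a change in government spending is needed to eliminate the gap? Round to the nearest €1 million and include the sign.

Spending multiplier = 1/(1 − c(1−t) + m) = 1/(1 − 0.59×0.63 + 0.23) = 1/0.8583 ≈ 1.165.
Need ΔY = −€533 million, so ΔG = ΔY/k = (−€533 million) × 0.8583 ≈ −€457 million.
The government should cut government spending by €457 million.

−€457 million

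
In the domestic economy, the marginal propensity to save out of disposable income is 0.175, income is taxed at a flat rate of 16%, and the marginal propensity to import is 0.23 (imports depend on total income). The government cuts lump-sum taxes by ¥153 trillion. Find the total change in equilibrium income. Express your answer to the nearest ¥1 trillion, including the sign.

+¥235 trillion

MPC = 1 − MPS = 1 − 0.175 = 0.825.
A lump-sum tax change of −¥153 trillion shifts disposable income by +¥153 trillion; first-round consumption changes by −c × ΔT = −0.825 × (−¥153 trillion) = +¥126.225 trillion.
Expenditure multiplier = 1/(1 − c(1−t) + m) = 1/(1 − 0.825×0.84 + 0.23) = 1/0.537 ≈ 1.862.
The tax multiplier is −c × k ≈ −1.536, so ΔY = k × (−c·ΔT) = (+¥126.225 trillion) / 0.537 ≈ +¥235 trillion.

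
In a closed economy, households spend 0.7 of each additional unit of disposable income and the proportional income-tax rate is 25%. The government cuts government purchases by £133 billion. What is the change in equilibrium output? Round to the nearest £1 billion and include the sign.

Spending multiplier = 1/(1 − c(1−t)) = 1/(1 − 0.7×0.75) = 1/0.475 ≈ 2.105.
ΔY = k × ΔG = (−£133 billion) / 0.475 = −£280 billion.

−£280 billion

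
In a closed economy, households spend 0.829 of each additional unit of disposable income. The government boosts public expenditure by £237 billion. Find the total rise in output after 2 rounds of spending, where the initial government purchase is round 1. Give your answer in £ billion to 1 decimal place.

Round 1 adds ΔG = £237 billion; each later round is MPC = 0.829 times the previous.
After 2 rounds: 237 + 196.473 = ΔG·(1 − c^2)/(1 − c) = 237 × (1 − 0.687241)/0.171 ≈ £433.5 billion.

£433.5 billion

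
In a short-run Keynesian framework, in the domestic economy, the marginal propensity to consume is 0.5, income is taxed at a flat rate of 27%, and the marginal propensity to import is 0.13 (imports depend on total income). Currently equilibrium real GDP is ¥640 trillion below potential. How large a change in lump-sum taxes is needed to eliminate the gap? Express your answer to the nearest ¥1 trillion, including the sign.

Spending multiplier = 1/(1 − c(1−t) + m) = 1/(1 − 0.5×0.73 + 0.13) = 1/0.765 ≈ 1.307.
Tax multiplier = −c·k = −0.5/0.765 ≈ −0.654. Need ΔY = +¥640 trillion, so ΔT = ΔY/(−c·k) = −(+¥640 trillion) × 0.765 / 0.5 ≈ −¥979 trillion.
The government should cut lump-sum taxes by ¥979 trillion.

−¥979 trillion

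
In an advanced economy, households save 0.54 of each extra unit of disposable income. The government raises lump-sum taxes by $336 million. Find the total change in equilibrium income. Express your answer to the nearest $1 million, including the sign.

−$286 million

MPC = 1 − MPS = 1 − 0.54 = 0.46.
A lump-sum tax change of +$336 million shifts disposable income by −$336 million; first-round consumption changes by −c × ΔT = −0.46 × (+$336 million) = −$154.56 million.
Expenditure multiplier = 1/(1 − MPC) = 1/(1 − 0.46) = 1/0.54 ≈ 1.852.
The tax multiplier is −c × k ≈ −0.852, so ΔY = k × (−c·ΔT) = (−$154.56 million) / 0.54 ≈ −$286 million.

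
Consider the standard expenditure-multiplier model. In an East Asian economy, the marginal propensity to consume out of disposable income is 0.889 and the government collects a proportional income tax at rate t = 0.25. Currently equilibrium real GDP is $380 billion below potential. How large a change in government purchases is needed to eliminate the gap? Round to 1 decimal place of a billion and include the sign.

+$126.6 billion

Spending multiplier = 1/(1 − c(1−t)) = 1/(1 − 0.889×0.75) = 1/0.33325 ≈ 3.001.
Need ΔY = +$380 billion, so ΔG = ΔY/k = (+$380 billion) × 0.33325 ≈ +$126.6 billion.
The government should increase government purchases by $126.6 billion.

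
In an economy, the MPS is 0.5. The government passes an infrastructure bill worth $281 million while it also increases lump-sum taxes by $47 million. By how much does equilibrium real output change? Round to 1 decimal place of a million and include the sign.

MPC = 1 − MPS = 1 − 0.5 = 0.5.
Expenditure multiplier = 1/(1 − MPC) = 1/(1 − 0.5) = 1/0.5 = 2.
ΔG contributes k·ΔG = (+$281 million) / 0.5 = +$562 million.
ΔT of +$47 million changes first-round spending by −c·ΔT = −$23.5 million, contributing k·(−c·ΔT) = (−$23.5 million) / 0.5 = −$47 million.
Net ΔY = k(ΔG − c·ΔT) = (+$257.5 million) / 0.5 = +$515 million.

+$515.0 million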